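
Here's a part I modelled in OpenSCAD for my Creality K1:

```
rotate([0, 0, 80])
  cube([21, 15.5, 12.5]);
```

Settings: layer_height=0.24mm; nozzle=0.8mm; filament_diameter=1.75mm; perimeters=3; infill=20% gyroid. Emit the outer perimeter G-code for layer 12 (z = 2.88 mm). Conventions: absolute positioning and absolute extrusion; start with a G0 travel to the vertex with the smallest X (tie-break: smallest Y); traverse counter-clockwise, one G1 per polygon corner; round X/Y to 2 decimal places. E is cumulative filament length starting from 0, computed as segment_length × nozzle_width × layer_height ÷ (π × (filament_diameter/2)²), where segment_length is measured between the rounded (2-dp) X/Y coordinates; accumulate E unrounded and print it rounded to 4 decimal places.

At z = 2.88 mm: the cube (footprint 21×15.5) is included at this height; (rotated 80° about Z; rotation is an isometry so areas/perimeters/island counts are preserved). The outline is a single polygon with 4 vertices. Extrusion per mm of travel: 0.8 × 0.24 / (π × 0.875²) = 0.079824. Accumulating E over each segment gives final E = 5.8270.

G0 X-15.26 Y2.69 Z2.88
G1 X0.00 Y0.00 E1.2369
G1 X3.65 Y20.68 E2.9132
G1 X-11.62 Y23.37 E4.1509
G1 X-15.26 Y2.69 E5.8270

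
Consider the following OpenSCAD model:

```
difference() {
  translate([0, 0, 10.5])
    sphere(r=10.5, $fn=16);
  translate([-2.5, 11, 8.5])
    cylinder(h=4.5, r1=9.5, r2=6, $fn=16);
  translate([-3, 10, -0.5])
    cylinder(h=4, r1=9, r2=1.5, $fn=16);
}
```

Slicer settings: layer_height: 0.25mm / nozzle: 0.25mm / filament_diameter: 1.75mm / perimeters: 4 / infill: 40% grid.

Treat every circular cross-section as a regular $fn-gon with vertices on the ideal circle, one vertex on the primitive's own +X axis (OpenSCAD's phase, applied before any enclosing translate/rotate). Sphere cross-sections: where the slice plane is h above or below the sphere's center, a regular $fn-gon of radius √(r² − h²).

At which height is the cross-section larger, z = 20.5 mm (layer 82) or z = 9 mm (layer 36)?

layer 36 (z = 9 mm)

Layer 82 (z = 20.5): the r=10.5 sphere contributes a regular 16-gon of circumradius √(10.5²−10²) = 3.202 (area = (16/2)·3.202²·sin(360°/16) = 31.38 mm²); the cone at (-2.5, 11) is not intersected at this z (z outside [8.5, 13]); the cone at (-3, 10) does not reach this height (z outside [-0.5, 3.5]); Subtracting the remaining from the first: none of the subtracted shapes is present at this height, so the r=10.5 sphere is unchanged — area = 31.38 mm². So its area = 31.38 mm². Layer 36 (z = 9): the sphere: section is a regular 16-gon, circumradius = √(r²−h²) = √(10.5²−1.5²) = 10.392 (area = (16/2)·10.392²·sin(360°/16) = 330.64 mm²); the cone at (-2.5, 11) contributes a regular 16-gon of circumradius 9.111 (interpolated between r1=9.5 and r2=6 at t=0.111) (area = (16/2)·9.111²·sin(360°/16) = 254.14 mm²); the cone at (-3, 10) is not intersected at this z (z outside [-0.5, 3.5]); Subtracting the remaining from the first: starting from the r=10.5 sphere (330.64 mm²), the cone at (-2.5, 11) partially overlaps it — only the 86.74 mm² overlap (of its 254.14 mm²) is removed, clipping the outline — area = 243.90 mm². So its area = 243.90 mm². Layer 36 is larger (243.90 vs 31.38 mm²).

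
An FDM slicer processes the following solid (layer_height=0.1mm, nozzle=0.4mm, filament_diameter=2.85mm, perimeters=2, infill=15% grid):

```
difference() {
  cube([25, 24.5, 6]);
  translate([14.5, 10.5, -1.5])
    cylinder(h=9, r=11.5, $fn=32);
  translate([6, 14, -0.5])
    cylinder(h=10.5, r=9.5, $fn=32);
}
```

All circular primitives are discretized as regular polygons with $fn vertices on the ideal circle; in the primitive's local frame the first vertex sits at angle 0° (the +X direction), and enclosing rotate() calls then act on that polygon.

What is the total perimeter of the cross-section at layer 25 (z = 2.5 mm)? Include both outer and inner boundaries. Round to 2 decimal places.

115.34 mm

At z = 2.5 mm: the 25×24.5 cube contributes its full rectangle (perimeter 99.00 mm); the cylinder at (14.5, 10.5): section is a regular 32-gon, circumradius r=11.5 (perimeter = 2·32·11.500·sin(180°/32) = 72.14 mm); the r=9.5 cylinder at (6, 14) contributes a regular 32-gon of circumradius 9.5 (perimeter = 2·32·9.500·sin(180°/32) = 59.59 mm); Subtracting the remaining from the first: starting from the 25×24.5 cube, the r=11.5 cylinder at (14.5, 10.5) partially overlaps it — only the 400.87 mm² overlap (of its 412.81 mm²) is removed, clipping the outline; the r=9.5 cylinder at (6, 14) partially overlaps it — only the 90.14 mm² overlap (of its 281.71 mm²) is removed, clipping the outline — boundary = 115.34 mm. Overall, the cross-section has 3 separate islands. Total boundary length (outer) = 115.34 mm.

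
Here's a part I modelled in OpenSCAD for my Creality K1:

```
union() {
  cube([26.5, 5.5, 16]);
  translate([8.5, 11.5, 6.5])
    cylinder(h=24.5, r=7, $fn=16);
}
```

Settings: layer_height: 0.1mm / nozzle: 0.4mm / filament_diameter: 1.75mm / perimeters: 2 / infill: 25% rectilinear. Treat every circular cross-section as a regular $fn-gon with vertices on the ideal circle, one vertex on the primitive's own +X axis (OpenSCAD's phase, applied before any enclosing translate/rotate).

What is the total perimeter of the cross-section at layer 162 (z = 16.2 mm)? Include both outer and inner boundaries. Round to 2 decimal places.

At z = 16.2 mm: the cube is absent (z outside [0, 16]); the r=7 cylinder at (8.5, 11.5) contributes a regular 16-gon of circumradius 7 (perimeter = 2·16·7.000·sin(180°/16) = 43.70 mm); Combining (union): only the r=7 cylinder at (8.5, 11.5) is present, so the union is just that shape — boundary = 43.70 mm. Overall, the cross-section is a single solid region. Total boundary length (outer) = 43.70 mm.

43.70 mm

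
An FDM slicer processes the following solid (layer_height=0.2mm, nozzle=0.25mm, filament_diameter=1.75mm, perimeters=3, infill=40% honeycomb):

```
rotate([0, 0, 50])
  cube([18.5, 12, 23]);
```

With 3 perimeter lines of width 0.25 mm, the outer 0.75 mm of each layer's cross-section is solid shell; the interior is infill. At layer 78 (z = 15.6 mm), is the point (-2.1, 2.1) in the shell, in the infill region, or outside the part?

shell

At z = 15.6 mm: the cube is present — its section is the full 18.5×12 rectangle; (rotated 50° about Z; rotation is an isometry so areas/perimeters/island counts are preserved). Overall, the cross-section is a single solid region. Undo the 50° rotation: the query point maps to (0.259, 2.959) in the un-rotated model frame. The nearest boundary edge runs (0.00, 12.00)→(0.00, 0.00); distance from the point to it = 0.26 mm. The point is inside the cross-section, 0.26 mm from the nearest boundary — within the 0.75 mm shell band (3 × 0.25).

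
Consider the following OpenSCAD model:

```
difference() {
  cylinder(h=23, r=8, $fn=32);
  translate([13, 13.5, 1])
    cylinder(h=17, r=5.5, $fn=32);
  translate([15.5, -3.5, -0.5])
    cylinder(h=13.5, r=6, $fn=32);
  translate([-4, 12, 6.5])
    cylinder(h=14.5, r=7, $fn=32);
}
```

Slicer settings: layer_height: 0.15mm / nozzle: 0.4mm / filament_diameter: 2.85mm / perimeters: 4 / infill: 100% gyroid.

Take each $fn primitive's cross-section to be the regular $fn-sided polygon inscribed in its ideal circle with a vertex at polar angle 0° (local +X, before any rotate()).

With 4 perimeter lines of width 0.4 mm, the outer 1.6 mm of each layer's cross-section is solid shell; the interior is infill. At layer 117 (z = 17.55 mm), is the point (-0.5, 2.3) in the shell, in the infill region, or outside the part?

infill

At z = 17.55 mm: the r=8 cylinder gives a regular 32-gon of circumradius 8 (constant along its height); the r=5.5 cylinder at (13, 13.5) gives a regular 32-gon of circumradius 5.5 (constant along its height); the cylinder at (15.5, -3.5) is absent (z outside [-0.5, 13]); the cylinder at (-4, 12): section is a regular 32-gon, circumradius r=7; Subtracting the remaining from the first: starting from the r=8 cylinder, the r=5.5 cylinder at (13, 13.5) misses the remaining region (no effect); the r=7 cylinder at (-4, 12) partially overlaps it — only the 12.41 mm² overlap (of its 152.95 mm²) is removed, clipping the outline — 1 connected region. Overall, the cross-section is a single solid region. The nearest boundary edge runs (-2.63, 5.13)→(-1.32, 5.53); distance from the point to it = 3.33 mm. The point is inside the cross-section and 3.33 mm from the nearest boundary — more than the 1.6 mm shell width (4 × 0.4), so it's in the infill interior.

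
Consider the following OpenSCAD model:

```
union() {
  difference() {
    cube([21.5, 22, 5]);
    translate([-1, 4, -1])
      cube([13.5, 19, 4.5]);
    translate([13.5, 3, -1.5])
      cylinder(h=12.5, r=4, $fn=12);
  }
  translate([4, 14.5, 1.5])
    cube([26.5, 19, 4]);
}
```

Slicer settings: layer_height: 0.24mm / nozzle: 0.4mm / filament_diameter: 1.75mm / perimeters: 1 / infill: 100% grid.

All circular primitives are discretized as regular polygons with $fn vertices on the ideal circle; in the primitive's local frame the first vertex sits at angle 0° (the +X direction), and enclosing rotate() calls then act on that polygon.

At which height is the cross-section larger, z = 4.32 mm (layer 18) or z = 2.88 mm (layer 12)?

Layer 18 (z = 4.32): the cube is present — its section is the full 21.5×22 rectangle (area 473.00 mm²); the cube at (-1, 4) does not reach this height (z outside [-1, 3.5]); the cylinder at (13.5, 3): section is a regular 12-gon, circumradius r=4 (area = (12/2)·4.000²·sin(360°/12) = 48.00 mm²); After the difference (first − rest): starting from the 21.5×22 cube (473.00 mm²), the r=4 cylinder at (13.5, 3) partially overlaps it — only the 44.86 mm² overlap (of its 48.00 mm²) is removed, clipping the outline — area = 428.14 mm²; the cube at (4, 14.5) (footprint 26.5×19) is included at this height (area 503.50 mm²); Taking the union: the regions partially overlap — summed areas 931.64 mm² minus the doubly-counted overlap 131.25 mm² gives 800.39 mm² — area = 800.39 mm². So its area = 800.39 mm². Layer 12 (z = 2.88): the cube (footprint 21.5×22) is included at this height (area 473.00 mm²); the cube at (-1, 4) is present — its section is the full 13.5×19 rectangle (area 256.50 mm²); the r=4 cylinder at (13.5, 3) contributes a regular 12-gon of circumradius 4 (area = (12/2)·4.000²·sin(360°/12) = 48.00 mm²); Taking the first minus the rest: starting from the 21.5×22 cube (473.00 mm²), the 13.5×19 cube at (-1, 4) partially overlaps it — only the 225.00 mm² overlap (of its 256.50 mm²) is removed, clipping the outline; the r=4 cylinder at (13.5, 3) partially overlaps it — only the 39.59 mm² overlap (of its 48.00 mm²) is removed, clipping the outline — area = 208.41 mm²; the cube at (4, 14.5) (footprint 26.5×19) is included at this height (area 503.50 mm²); Taking the union: the regions partially overlap — summed areas 711.91 mm² minus the doubly-counted overlap 67.50 mm² gives 644.41 mm² — area = 644.41 mm². So its area = 644.41 mm². Layer 18 is larger (800.39 vs 644.41 mm²).

layer 18 (z = 4.32 mm)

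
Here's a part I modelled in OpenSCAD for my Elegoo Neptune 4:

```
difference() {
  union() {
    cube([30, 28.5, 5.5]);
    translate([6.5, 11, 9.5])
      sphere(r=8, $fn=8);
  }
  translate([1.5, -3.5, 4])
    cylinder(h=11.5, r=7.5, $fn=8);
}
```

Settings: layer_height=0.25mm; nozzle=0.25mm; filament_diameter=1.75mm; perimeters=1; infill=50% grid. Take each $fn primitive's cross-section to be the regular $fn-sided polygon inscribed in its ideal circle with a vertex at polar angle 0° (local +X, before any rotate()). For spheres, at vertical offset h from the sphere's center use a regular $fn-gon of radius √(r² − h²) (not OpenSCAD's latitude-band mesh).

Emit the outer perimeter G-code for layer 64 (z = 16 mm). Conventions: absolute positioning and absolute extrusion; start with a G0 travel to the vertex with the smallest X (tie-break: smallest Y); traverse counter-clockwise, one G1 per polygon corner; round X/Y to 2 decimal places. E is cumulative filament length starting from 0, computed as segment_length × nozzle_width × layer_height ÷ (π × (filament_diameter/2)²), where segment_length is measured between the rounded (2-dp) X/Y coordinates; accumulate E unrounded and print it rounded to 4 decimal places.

G0 X1.84 Y11.00 Z16.00
G1 X3.20 Y7.70 E0.0927
G1 X6.50 Y6.34 E0.1855
G1 X9.80 Y7.70 E0.2782
G1 X11.16 Y11.00 E0.3710
G1 X9.80 Y14.30 E0.4637
G1 X6.50 Y15.66 E0.5565
G1 X3.20 Y14.30 E0.6492
G1 X1.84 Y11.00 E0.7420

At z = 16 mm: the cube is absent (z outside [0, 5.5]); the sphere at (6.5, 11): section is a regular 8-gon, circumradius = √(r²−h²) = √(8²−6.5²) = 4.664; Combining (union): only the r=8 sphere at (6.5, 11) is present, so the union is just that shape — 1 connected region; the cylinder at (1.5, -3.5) is absent (z outside [4, 15.5]); Taking the first minus the rest: none of the subtracted shapes is present at this height, so the result so far is unchanged — 1 connected region. The outline is a single polygon with 8 vertices. Extrusion per mm of travel: 0.25 × 0.25 / (π × 0.875²) = 0.025984. Accumulating E over each segment gives final E = 0.7420.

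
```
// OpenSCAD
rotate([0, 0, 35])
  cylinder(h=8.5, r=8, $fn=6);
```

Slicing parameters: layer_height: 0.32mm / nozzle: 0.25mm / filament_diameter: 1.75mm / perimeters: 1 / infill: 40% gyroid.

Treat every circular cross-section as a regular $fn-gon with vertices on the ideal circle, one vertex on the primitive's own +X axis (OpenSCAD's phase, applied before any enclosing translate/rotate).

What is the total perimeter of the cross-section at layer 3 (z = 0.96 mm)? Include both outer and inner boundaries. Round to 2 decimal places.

At z = 0.96 mm: the r=8 cylinder gives a regular 6-gon of circumradius 8 (constant along its height) (perimeter = 2·6·8.000·sin(180°/6) = 48.00 mm); (whole slice rotated 35° about Z — lengths, areas and connectivity unchanged). Overall, the cross-section is a single solid region. Total boundary length (outer) = 48.00 mm.

48.00 mm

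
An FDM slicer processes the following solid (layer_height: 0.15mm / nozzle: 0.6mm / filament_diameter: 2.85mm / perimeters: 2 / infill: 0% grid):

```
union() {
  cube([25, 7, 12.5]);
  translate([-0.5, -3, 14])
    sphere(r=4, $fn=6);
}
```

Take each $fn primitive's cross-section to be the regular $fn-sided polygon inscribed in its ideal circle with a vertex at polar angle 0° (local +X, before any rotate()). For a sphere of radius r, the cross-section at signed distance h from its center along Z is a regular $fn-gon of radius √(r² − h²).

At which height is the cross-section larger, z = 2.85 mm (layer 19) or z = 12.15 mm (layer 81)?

layer 81 (z = 12.15 mm)

Layer 19 (z = 2.85): the cube (footprint 25×7) is included at this height (area 175.00 mm²); the sphere at (-0.5, -3) is not intersected at this z (|z−center|=11.150 > r=4); Taking the union: only the 25×7 cube is present, so the union is just that shape — area = 175.00 mm². So its area = 175.00 mm². Layer 81 (z = 12.15): the cube (footprint 25×7) is included at this height (area 175.00 mm²); the sphere at (-0.5, -3): section is a regular 6-gon, circumradius = √(r²−h²) = √(4²−1.85²) = 3.546 (area = (6/2)·3.546²·sin(360°/6) = 32.68 mm²); Combining (union): the regions partially overlap — summed areas 207.68 mm² minus the doubly-counted overlap 0.09 mm² gives 207.59 mm² — area = 207.59 mm². So its area = 207.59 mm². Layer 81 is larger (207.59 vs 175.00 mm²).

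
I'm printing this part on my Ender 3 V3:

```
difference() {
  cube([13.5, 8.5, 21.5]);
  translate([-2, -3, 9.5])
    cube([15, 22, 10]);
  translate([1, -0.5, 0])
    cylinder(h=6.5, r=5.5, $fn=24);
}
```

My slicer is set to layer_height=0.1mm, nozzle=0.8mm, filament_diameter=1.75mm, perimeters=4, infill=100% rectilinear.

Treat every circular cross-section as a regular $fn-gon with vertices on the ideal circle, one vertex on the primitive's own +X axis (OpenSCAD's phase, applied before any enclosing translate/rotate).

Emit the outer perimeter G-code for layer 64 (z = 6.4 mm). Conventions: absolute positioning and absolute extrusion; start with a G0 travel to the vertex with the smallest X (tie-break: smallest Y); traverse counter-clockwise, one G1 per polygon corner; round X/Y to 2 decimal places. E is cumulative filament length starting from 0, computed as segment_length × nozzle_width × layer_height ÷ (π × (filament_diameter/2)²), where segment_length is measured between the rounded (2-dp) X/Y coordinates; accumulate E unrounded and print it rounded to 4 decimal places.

G0 X0.00 Y4.87 Z6.40
G1 X1.00 Y5.00 E0.0335
G1 X2.42 Y4.81 E0.0812
G1 X3.75 Y4.26 E0.1291
G1 X4.89 Y3.39 E0.1768
G1 X5.76 Y2.25 E0.2245
G1 X6.31 Y0.92 E0.2723
G1 X6.43 Y0.00 E0.3032
G1 X13.50 Y0.00 E0.5383
G1 X13.50 Y8.50 E0.8210
G1 X0.00 Y8.50 E1.2701
G1 X0.00 Y4.87 E1.3908

At z = 6.4 mm: the 13.5×8.5 cube contributes its full rectangle; the cube at (-2, -3) does not reach this height (z outside [9.5, 19.5]); the r=5.5 cylinder at (1, -0.5) contributes a regular 24-gon of circumradius 5.5; Taking the first minus the rest: starting from the 13.5×8.5 cube, the r=5.5 cylinder at (1, -0.5) partially overlaps it — only the 25.69 mm² overlap (of its 93.95 mm²) is removed, clipping the outline — 1 connected region. The outline is a single polygon with 11 vertices. Extrusion per mm of travel: 0.8 × 0.1 / (π × 0.875²) = 0.033260. Accumulating E over each segment gives final E = 1.3908.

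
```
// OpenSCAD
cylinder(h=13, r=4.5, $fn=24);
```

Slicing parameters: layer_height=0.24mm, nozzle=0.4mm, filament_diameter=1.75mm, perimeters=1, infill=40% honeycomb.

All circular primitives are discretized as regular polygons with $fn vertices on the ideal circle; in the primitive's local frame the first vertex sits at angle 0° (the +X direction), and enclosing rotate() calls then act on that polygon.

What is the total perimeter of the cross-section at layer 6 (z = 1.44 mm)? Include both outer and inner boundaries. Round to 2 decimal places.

At z = 1.44 mm: the r=4.5 cylinder gives a regular 24-gon of circumradius 4.5 (constant along its height) (perimeter = 2·24·4.500·sin(180°/24) = 28.19 mm). Overall, the cross-section is a single solid region. Total boundary length (outer) = 28.19 mm.

28.19 mm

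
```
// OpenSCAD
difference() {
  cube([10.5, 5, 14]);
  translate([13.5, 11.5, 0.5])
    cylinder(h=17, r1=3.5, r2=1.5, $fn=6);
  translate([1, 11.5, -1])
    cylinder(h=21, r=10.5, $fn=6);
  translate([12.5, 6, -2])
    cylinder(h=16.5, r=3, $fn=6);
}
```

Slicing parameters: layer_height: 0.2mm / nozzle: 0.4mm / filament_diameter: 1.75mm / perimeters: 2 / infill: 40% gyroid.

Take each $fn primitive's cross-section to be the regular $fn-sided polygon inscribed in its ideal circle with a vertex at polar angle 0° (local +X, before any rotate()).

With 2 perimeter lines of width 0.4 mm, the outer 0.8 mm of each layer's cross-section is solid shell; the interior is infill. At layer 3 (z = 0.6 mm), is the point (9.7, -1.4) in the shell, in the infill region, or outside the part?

outside

At z = 0.6 mm: the 10.5×5 cube contributes its full rectangle; the cone at (13.5, 11.5) contributes a regular 6-gon of circumradius 3.488 (interpolated between r1=3.5 and r2=1.5 at t=0.006); the r=10.5 cylinder at (1, 11.5) gives a regular 6-gon of circumradius 10.5 (constant along its height); the cylinder at (12.5, 6): section is a regular 6-gon, circumradius r=3; Subtracting the remaining from the first: starting from the 10.5×5 cube, the cone at (13.5, 11.5) misses the remaining region (no effect); the r=10.5 cylinder at (1, 11.5) partially overlaps it — only the 18.15 mm² overlap (of its 286.44 mm²) is removed, clipping the outline; the r=3 cylinder at (12.5, 6) partially overlaps it — only the 0.15 mm² overlap (of its 23.38 mm²) is removed, clipping the outline — 1 connected region. Overall, the cross-section is a single solid region. The nearest boundary edge runs (10.50, 0.00)→(0.00, 0.00); distance from the point to it = 1.40 mm. The point is not inside any of the regions above, so it lies outside the cross-section (1.40 mm from the nearest boundary).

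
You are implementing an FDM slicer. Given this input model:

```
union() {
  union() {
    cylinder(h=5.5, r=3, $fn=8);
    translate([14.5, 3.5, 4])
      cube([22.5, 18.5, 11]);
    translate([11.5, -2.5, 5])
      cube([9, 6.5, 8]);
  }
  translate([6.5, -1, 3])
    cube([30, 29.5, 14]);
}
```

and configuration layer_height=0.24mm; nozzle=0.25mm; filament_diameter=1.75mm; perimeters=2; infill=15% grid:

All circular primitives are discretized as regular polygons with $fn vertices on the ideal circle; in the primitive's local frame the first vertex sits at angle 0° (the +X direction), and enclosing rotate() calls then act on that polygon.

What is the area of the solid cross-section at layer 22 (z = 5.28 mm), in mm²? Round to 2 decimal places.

At z = 5.28 mm: the r=3 cylinder gives a regular 8-gon of circumradius 3 (constant along its height) (area = (8/2)·3.000²·sin(360°/8) = 25.46 mm²); the cube at (14.5, 3.5) (footprint 22.5×18.5) is included at this height (area 416.25 mm²); the cube at (11.5, -2.5) (footprint 9×6.5) is included at this height (area 58.50 mm²); Combining (union): the regions partially overlap — summed areas 500.21 mm² minus the doubly-counted overlap 3.00 mm² gives 497.21 mm² — area = 497.21 mm²; the cube at (6.5, -1) is present — its section is the full 30×29.5 rectangle (area 885.00 mm²); Combining (union): the regions partially overlap — summed areas 1382.21 mm² minus the doubly-counted overlap 449.00 mm² gives 933.21 mm² — area = 933.21 mm². Overall, the cross-section has 2 separate islands. Net area = 933.21 mm².

933.21 mm²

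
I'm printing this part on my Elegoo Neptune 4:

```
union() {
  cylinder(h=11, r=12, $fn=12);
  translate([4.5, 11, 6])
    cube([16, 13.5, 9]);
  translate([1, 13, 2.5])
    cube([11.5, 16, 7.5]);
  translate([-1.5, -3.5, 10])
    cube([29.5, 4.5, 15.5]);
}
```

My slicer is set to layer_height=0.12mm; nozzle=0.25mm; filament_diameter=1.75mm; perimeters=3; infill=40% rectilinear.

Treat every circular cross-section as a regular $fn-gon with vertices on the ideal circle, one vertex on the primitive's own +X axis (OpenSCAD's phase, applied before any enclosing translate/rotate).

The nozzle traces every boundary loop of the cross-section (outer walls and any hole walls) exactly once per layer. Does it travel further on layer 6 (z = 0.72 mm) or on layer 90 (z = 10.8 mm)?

layer 90 (z = 10.8 mm)

Layer 6 (z = 0.72): the r=12 cylinder gives a regular 12-gon of circumradius 12 (constant along its height) (perimeter = 2·12·12.000·sin(180°/12) = 74.54 mm); the cube at (4.5, 11) is not intersected at this z (z outside [6, 15]); the cube at (1, 13) does not reach this height (z outside [2.5, 10]); the cube at (-1.5, -3.5) is absent (z outside [10, 25.5]); Merging all regions: only the r=12 cylinder is present, so the union is just that shape — boundary = 74.54 mm. So its perimeter = 74.54 mm. Layer 90 (z = 10.8): the r=12 cylinder contributes a regular 12-gon of circumradius 12 (perimeter = 2·12·12.000·sin(180°/12) = 74.54 mm); the 16×13.5 cube at (4.5, 11) contributes its full rectangle (perimeter 59.00 mm); the cube at (1, 13) is not intersected at this z (z outside [2.5, 10]); the cube at (-1.5, -3.5) (footprint 29.5×4.5) is included at this height (perimeter 68.00 mm); Merging all regions: the regions partially overlap (shared area 58.97 mm²), so the edge portions inside another operand are dropped and the merged outline is re-measured after clipping — boundary = 166.59 mm. So its perimeter = 166.59 mm. Layer 90 is larger (166.59 vs 74.54 mm).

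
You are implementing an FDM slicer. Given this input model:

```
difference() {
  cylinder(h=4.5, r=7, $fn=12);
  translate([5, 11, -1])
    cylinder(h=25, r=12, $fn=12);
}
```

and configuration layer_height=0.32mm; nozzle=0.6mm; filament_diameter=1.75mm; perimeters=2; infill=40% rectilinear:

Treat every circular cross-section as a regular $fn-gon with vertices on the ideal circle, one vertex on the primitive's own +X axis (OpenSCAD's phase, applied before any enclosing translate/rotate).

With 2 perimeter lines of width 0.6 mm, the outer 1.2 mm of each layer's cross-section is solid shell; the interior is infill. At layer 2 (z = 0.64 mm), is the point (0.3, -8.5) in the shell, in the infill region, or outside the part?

At z = 0.64 mm: the cylinder: section is a regular 12-gon, circumradius r=7; the r=12 cylinder at (5, 11) gives a regular 12-gon of circumradius 12 (constant along its height); Subtracting the remaining from the first: starting from the r=7 cylinder, the r=12 cylinder at (5, 11) partially overlaps it — only the 59.76 mm² overlap (of its 432.00 mm²) is removed, clipping the outline — 1 connected region. Overall, the cross-section is a single solid region. The nearest boundary edge runs (3.50, -6.06)→(-0.00, -7.00); distance from the point to it = 1.53 mm. The point is not inside any of the regions above, so it lies outside the cross-section (1.53 mm from the nearest boundary).

outside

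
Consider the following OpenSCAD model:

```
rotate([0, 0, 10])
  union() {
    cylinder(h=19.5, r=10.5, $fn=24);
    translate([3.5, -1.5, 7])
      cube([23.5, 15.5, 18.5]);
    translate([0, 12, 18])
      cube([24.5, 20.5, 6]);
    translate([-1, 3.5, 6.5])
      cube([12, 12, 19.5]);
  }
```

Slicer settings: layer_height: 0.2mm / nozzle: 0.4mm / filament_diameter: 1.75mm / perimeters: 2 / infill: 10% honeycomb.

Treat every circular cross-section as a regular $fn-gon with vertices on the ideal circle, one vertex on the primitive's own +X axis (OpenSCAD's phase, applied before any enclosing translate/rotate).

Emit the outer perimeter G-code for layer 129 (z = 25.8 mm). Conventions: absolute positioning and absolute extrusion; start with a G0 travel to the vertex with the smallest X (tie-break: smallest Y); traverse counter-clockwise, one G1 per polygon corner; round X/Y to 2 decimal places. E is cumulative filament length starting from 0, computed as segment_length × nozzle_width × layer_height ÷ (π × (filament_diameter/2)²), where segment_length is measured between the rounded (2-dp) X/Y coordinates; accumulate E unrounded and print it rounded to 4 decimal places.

G0 X-3.68 Y15.09 Z25.80
G1 X-1.59 Y3.27 E0.3992
G1 X10.23 Y5.36 E0.7985
G1 X8.14 Y17.17 E1.1974
G1 X-3.68 Y15.09 E1.5965

At z = 25.8 mm: the cylinder is not intersected at this z (z outside [0, 19.5]); the cube at (3.5, -1.5) is not intersected at this z (z outside [7, 25.5]); the cube at (0, 12) does not reach this height (z outside [18, 24]); the cube at (-1, 3.5) is present — its section is the full 12×12 rectangle; Taking the union: only the 12×12 cube at (-1, 3.5) is present, so the union is just that shape — 1 connected region; (rotated 10° about Z; rotation is an isometry so areas/perimeters/island counts are preserved). The outline is a single polygon with 4 vertices. Extrusion per mm of travel: 0.4 × 0.2 / (π × 0.875²) = 0.033260. Accumulating E over each segment gives final E = 1.5965.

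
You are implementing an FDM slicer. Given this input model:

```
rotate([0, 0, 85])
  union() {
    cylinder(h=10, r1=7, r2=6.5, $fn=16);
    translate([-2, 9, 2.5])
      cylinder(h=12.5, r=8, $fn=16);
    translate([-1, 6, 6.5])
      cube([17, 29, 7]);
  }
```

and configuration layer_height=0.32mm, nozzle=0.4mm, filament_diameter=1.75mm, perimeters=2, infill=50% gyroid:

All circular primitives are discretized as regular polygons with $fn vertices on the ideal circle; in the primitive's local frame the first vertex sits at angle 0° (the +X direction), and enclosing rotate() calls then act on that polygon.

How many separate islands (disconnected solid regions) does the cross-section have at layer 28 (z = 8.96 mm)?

1

At z = 8.96 mm: the cone contributes a regular 16-gon of circumradius 6.552 (interpolated between r1=7 and r2=6.5 at t=0.896); the r=8 cylinder at (-2, 9) contributes a regular 16-gon of circumradius 8; the cube at (-1, 6) (footprint 17×29) is included at this height; Taking the union: the regions partially overlap (shared area 100.28 mm²), so overlapping operands fuse into one piece — 1 connected region; (rotated 85° about Z; rotation is an isometry so areas/perimeters/island counts are preserved). Overall, the cross-section is a single solid region. Island count = 1.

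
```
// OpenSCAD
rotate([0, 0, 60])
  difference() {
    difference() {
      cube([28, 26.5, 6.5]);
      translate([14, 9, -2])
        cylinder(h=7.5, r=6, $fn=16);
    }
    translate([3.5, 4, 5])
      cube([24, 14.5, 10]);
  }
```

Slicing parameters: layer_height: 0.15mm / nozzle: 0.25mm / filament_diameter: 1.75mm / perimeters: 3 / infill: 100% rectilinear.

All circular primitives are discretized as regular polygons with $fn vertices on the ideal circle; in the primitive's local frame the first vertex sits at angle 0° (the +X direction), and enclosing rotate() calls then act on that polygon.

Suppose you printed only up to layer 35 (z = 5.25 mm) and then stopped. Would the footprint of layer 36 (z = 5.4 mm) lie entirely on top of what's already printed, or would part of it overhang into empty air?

entirely on top

Compare the two slices. At z = 5.25: the cube is present — its section is the full 28×26.5 rectangle (area 742.00 mm²); the cylinder at (14, 9): section is a regular 16-gon, circumradius r=6 (area = (16/2)·6.000²·sin(360°/16) = 110.21 mm²); Subtracting the remaining from the first: starting from the 28×26.5 cube (742.00 mm²), the r=6 cylinder at (14, 9) lies wholly inside it (removes its full 110.21 mm² and its 37.46 mm outline becomes a hole wall) — area = 631.79 mm²; the 24×14.5 cube at (3.5, 4) contributes its full rectangle (area 348.00 mm²); After the difference (first − rest): starting from that combined region (631.79 mm²), the 24×14.5 cube at (3.5, 4) partially overlaps it — only the 241.77 mm² overlap (of its 348.00 mm²) is removed, clipping the outline — area = 390.01 mm²; (rotated 60° about Z; rotation is an isometry so areas/perimeters/island counts are preserved). At z = 5.4: the cube (footprint 28×26.5) is included at this height (area 742.00 mm²); the cylinder at (14, 9): section is a regular 16-gon, circumradius r=6 (area = (16/2)·6.000²·sin(360°/16) = 110.21 mm²); Subtracting the remaining from the first: starting from the 28×26.5 cube (742.00 mm²), the r=6 cylinder at (14, 9) lies wholly inside it (removes its full 110.21 mm² and its 37.46 mm outline becomes a hole wall) — area = 631.79 mm²; the cube at (3.5, 4) is present — its section is the full 24×14.5 rectangle (area 348.00 mm²); After the difference (first − rest): starting from the result so far (631.79 mm²), the 24×14.5 cube at (3.5, 4) partially overlaps it — only the 241.77 mm² overlap (of its 348.00 mm²) is removed, clipping the outline — area = 390.01 mm²; (rotated 60° about Z; rotation is an isometry so areas/perimeters/island counts are preserved). Checking containment: the cross-section at z = 5.4 is a subset of the cross-section at z = 5.25.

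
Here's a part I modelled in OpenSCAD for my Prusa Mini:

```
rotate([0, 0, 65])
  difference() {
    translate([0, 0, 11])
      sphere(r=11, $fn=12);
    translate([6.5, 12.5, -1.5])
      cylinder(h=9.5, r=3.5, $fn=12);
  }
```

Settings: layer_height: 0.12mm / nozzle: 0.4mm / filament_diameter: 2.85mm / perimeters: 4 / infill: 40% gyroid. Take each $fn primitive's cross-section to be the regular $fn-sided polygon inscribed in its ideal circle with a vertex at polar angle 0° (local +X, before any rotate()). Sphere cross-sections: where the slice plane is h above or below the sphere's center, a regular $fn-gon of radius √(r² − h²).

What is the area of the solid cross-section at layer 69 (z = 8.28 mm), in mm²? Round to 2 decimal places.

340.80 mm²

At z = 8.28 mm: the r=11 sphere contributes a regular 12-gon of circumradius √(11²−2.72²) = 10.658 (area = (12/2)·10.658²·sin(360°/12) = 340.80 mm²); the cylinder at (6.5, 12.5) is not intersected at this z (z outside [-1.5, 8]); Subtracting the remaining from the first: none of the subtracted shapes is present at this height, so the r=11 sphere is unchanged — area = 340.80 mm²; (whole slice rotated 65° about Z — lengths, areas and connectivity unchanged). Overall, the cross-section is a single solid region. Net area = 340.80 mm².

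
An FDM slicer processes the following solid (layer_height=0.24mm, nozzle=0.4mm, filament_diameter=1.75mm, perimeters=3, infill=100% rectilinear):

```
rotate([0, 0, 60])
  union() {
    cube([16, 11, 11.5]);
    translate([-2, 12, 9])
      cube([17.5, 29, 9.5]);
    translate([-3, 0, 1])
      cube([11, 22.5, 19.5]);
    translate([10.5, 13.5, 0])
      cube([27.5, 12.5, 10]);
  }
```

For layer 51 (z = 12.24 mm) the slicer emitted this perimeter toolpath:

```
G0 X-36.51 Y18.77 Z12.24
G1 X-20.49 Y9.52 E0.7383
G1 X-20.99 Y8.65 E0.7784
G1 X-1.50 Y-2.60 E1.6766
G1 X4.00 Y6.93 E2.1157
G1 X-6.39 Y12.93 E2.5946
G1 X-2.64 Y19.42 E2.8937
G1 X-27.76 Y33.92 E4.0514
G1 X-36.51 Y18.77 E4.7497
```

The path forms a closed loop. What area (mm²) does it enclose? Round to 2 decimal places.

Apply the shoelace formula to the sequence of (X, Y) vertices; enclosed area = 650.06 mm².

650.06 mm²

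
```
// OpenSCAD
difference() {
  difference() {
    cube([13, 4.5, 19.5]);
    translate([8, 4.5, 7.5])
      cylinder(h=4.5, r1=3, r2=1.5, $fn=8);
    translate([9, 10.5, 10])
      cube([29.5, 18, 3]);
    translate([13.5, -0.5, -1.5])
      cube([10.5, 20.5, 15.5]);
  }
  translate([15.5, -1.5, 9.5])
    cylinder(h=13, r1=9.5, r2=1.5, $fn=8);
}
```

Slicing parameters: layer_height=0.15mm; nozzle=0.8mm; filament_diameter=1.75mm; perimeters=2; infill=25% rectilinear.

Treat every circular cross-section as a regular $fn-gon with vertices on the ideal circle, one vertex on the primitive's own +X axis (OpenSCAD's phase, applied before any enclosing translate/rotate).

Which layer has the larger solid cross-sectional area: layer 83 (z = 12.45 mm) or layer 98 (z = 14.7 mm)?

layer 98 (z = 14.7 mm)

Layer 83 (z = 12.45): the cube (footprint 13×4.5) is included at this height (area 58.50 mm²); the cone at (8, 4.5) is absent (z outside [7.5, 12]); the cube at (9, 10.5) (footprint 29.5×18) is included at this height (area 531.00 mm²); the 10.5×20.5 cube at (13.5, -0.5) contributes its full rectangle (area 215.25 mm²); After the difference (first − rest): starting from the 13×4.5 cube (58.50 mm²), the 29.5×18 cube at (9, 10.5) misses the remaining region (no effect); the 10.5×20.5 cube at (13.5, -0.5) misses the remaining region (no effect) — area = 58.50 mm²; the cone at (15.5, -1.5): at t=0.227 of its height the radius interpolates to r₁+(r₂−r₁)t = 7.685, giving a regular 8-gon of that circumradius (area = (8/2)·7.685²·sin(360°/8) = 167.03 mm²); Subtracting the remaining from the first: starting from that combined region (58.50 mm²), the cone at (15.5, -1.5) partially overlaps it — only the 16.02 mm² overlap (of its 167.03 mm²) is removed, clipping the outline — area = 42.48 mm². So its area = 42.48 mm². Layer 98 (z = 14.7): the cube is present — its section is the full 13×4.5 rectangle (area 58.50 mm²); the cone at (8, 4.5) is absent (z outside [7.5, 12]); the cube at (9, 10.5) is not intersected at this z (z outside [10, 13]); the cube at (13.5, -0.5) is absent (z outside [-1.5, 14]); Taking the first minus the rest: none of the subtracted shapes is present at this height, so the 13×4.5 cube is unchanged — area = 58.50 mm²; the cone at (15.5, -1.5) contributes a regular 8-gon of circumradius 6.300 (interpolated between r1=9.5 and r2=1.5 at t=0.400) (area = (8/2)·6.300²·sin(360°/8) = 112.26 mm²); After the difference (first − rest): starting from the result so far (58.50 mm²), the cone at (15.5, -1.5) partially overlaps it — only the 8.38 mm² overlap (of its 112.26 mm²) is removed, clipping the outline — area = 50.12 mm². So its area = 50.12 mm². Layer 98 is larger (50.12 vs 42.48 mm²).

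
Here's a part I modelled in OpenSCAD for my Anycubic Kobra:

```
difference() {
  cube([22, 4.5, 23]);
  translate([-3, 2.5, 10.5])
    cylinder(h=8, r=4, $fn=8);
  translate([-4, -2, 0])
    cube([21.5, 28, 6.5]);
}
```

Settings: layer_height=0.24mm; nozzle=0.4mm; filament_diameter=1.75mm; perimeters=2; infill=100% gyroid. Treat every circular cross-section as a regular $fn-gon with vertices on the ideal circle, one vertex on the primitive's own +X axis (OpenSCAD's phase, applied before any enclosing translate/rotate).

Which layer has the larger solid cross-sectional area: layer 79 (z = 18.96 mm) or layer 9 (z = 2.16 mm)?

layer 79 (z = 18.96 mm)

Layer 79 (z = 18.96): the cube (footprint 22×4.5) is included at this height (area 99.00 mm²); the cylinder at (-3, 2.5) is absent (z outside [10.5, 18.5]); the cube at (-4, -2) is not intersected at this z (z outside [0, 6.5]); Subtracting the remaining from the first: none of the subtracted shapes is present at this height, so the 22×4.5 cube is unchanged — area = 99.00 mm². So its area = 99.00 mm². Layer 9 (z = 2.16): the cube is present — its section is the full 22×4.5 rectangle (area 99.00 mm²); the cylinder at (-3, 2.5) is absent (z outside [10.5, 18.5]); the 21.5×28 cube at (-4, -2) contributes its full rectangle (area 602.00 mm²); After the difference (first − rest): starting from the 22×4.5 cube (99.00 mm²), the 21.5×28 cube at (-4, -2) partially overlaps it — only the 78.75 mm² overlap (of its 602.00 mm²) is removed, clipping the outline — area = 20.25 mm². So its area = 20.25 mm². Layer 79 is larger (99.00 vs 20.25 mm²).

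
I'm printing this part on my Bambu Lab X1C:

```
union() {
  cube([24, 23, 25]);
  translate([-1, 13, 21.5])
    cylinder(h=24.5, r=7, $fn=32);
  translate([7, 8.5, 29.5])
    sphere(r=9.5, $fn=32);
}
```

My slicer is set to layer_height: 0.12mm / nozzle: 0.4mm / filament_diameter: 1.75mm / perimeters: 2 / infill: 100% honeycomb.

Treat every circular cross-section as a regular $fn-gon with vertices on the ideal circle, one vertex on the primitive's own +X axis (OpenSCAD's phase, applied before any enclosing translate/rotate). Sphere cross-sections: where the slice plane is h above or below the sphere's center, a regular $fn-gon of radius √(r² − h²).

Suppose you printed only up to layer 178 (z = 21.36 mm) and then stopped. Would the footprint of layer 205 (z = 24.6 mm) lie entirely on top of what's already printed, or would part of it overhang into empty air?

part overhangs

Compare the two slices. At z = 21.36: the cube is present — its section is the full 24×23 rectangle (area 552.00 mm²); the cylinder at (-1, 13) is not intersected at this z (z outside [21.5, 46]); the r=9.5 sphere at (7, 8.5) contributes a regular 32-gon of circumradius √(9.5²−8.14²) = 4.898 (area = (32/2)·4.898²·sin(360°/32) = 74.88 mm²); Combining (union): the r=9.5 sphere at (7, 8.5) lies entirely inside the 24×23 cube, so the union is just the 24×23 cube — area = 552.00 mm². At z = 24.6: the cube is present — its section is the full 24×23 rectangle (area 552.00 mm²); the r=7 cylinder at (-1, 13) gives a regular 32-gon of circumradius 7 (constant along its height) (area = (32/2)·7.000²·sin(360°/32) = 152.95 mm²); the sphere at (7, 8.5): section is a regular 32-gon, circumradius = √(r²−h²) = √(9.5²−4.9²) = 8.139 (area = (32/2)·8.139²·sin(360°/32) = 206.76 mm²); Combining (union): the regions partially overlap — summed areas 911.72 mm² minus the doubly-counted overlap 268.66 mm² gives 643.05 mm² — area = 643.05 mm². Checking containment: at z = 24.6 the cross-section extends beyond the z = 21.36 cross-section by about 91.05 mm².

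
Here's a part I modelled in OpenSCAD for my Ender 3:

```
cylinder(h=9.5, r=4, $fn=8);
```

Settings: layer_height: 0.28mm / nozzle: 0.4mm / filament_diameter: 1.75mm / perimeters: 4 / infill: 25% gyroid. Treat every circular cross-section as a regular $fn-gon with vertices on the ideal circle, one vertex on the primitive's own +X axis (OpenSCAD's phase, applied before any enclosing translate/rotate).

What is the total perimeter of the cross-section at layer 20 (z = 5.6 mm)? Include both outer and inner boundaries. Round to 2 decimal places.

24.49 mm

At z = 5.6 mm: the r=4 cylinder contributes a regular 8-gon of circumradius 4 (perimeter = 2·8·4.000·sin(180°/8) = 24.49 mm). Overall, the cross-section is a single solid region. Total boundary length (outer) = 24.49 mm.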